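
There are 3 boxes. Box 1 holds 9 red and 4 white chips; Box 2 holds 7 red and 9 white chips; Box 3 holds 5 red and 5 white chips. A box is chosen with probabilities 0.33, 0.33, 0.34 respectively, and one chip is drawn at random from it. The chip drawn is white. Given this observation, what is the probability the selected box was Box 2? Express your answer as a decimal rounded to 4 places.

Posterior probability ≈ 0.4060

P(white|Box 1) = 0.3077; P(white|Box 2) = 0.5625; P(white|Box 3) = 0.5.
Prior × likelihood for each source: 0.33·0.3077=0.1015, 0.33·0.5625=0.1856, 0.34·0.5=0.1700. Summing gives P(white) = 0.45716.
P(Box 2 | white) = 0.1856 / 0.45716 = 0.4060.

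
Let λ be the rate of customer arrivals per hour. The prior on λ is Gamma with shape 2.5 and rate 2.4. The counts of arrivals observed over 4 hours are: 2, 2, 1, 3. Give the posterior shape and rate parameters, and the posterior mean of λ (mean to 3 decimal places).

The Poisson likelihood adds the total count to the shape and the number of exposure periods to the rate. Here ∑xᵢ = 8 and n = 4, so shape 2.5→10.5 and rate 2.4→6.4.
Posterior mean = shape/rate = 10.5/6.4 = 1.641.

Posterior: Gamma(shape=10.5, rate=6.4); mean ≈ 1.641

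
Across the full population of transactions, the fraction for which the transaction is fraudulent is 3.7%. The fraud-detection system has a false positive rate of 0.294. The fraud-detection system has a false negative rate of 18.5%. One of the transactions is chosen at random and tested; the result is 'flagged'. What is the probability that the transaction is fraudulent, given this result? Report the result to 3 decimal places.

Let H be the event that the transaction is fraudulent. P(H) = 0.037, so P(¬H) = 0.963. With E the 'flagged' result, P(E|H) = 0.815 and P(E|¬H) = 0.294.
P(E) = 0.815·0.037 + 0.294·0.963 = 0.030155 + 0.28312 = 0.31328.
By Bayes' theorem, P(H|E) = 0.030155 / 0.31328 = 0.096.

P(H | E) ≈ 0.096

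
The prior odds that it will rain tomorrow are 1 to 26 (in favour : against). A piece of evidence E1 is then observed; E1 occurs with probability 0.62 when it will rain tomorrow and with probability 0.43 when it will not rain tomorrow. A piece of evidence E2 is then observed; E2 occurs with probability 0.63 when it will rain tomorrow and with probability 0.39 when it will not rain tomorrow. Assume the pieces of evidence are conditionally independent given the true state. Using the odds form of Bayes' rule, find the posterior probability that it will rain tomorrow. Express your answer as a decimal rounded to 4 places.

Posterior probability ≈ 0.0822

Prior odds = 1/26 = 0.038462. In log-odds, ln(0.038462) = -3.2581.
Add log likelihood ratios: ln(1.4419) + ln(1.6154) = 0.84551.
Posterior log-odds = -2.4126, so posterior odds = exp(-2.4126) = 0.089583. Converting, P(H|E) = 0.089583/1.0896 = 0.0822.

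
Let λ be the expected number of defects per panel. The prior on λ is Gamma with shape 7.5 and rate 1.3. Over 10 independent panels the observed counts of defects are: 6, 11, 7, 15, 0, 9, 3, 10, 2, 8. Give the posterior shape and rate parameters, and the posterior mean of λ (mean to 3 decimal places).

Total count ∑xᵢ = 71 over n = 10 panels.
Gamma is conjugate to the Poisson likelihood: posterior is Gamma(shape = 7.5+71 = 78.5, rate = 1.3+10 = 11.3).
E[λ | data] = 78.5/11.3 = 6.947.

Posterior: Gamma(shape=78.5, rate=11.3); mean ≈ 6.947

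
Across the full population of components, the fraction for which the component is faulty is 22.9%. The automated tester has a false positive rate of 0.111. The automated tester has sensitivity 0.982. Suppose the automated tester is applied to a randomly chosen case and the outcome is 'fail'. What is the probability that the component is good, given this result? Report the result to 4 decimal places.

Write H for 'the component is faulty'. Prior odds H:¬H = 0.229/0.771 = 0.29702. For the 'fail' outcome, the likelihood ratio is 0.982/0.111 = 8.8468.
Posterior odds = 0.29702 × 8.8468 = 2.6277, so P(H|E) = 2.6277/(1+2.6277) = 0.7243. Then P(¬H|E) = 1 − 0.7243 = 0.2757.

P(¬H | E) ≈ 0.2757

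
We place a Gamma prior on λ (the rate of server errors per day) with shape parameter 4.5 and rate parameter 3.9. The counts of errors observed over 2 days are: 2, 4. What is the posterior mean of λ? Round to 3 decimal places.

The Poisson likelihood adds the total count to the shape and the number of exposure periods to the rate. Here ∑xᵢ = 6 and n = 2, so shape 4.5→10.5 and rate 3.9→5.9.
Posterior mean = shape/rate = 10.5/5.9 = 1.780.

Posterior mean ≈ 1.780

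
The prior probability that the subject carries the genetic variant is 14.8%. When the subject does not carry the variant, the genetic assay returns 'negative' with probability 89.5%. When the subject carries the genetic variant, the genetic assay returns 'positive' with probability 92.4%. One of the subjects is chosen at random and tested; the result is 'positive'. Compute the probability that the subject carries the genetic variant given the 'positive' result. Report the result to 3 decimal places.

P(H | E) ≈ 0.605

Let H be the event that the subject carries the genetic variant. P(H) = 0.148, so P(¬H) = 0.852. With E the 'positive' result, P(E|H) = 0.924 and P(E|¬H) = 0.105.
P(E) = 0.924·0.148 + 0.105·0.852 = 0.13675 + 0.089460 = 0.22621.
By Bayes' theorem, P(H|E) = 0.13675 / 0.22621 = 0.605.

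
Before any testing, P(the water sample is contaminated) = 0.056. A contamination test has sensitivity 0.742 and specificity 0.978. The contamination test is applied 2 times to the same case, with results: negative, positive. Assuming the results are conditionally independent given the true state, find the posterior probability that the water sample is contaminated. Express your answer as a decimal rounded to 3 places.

Let H be the event that the water sample is contaminated; start with P(H) = 0.056. P('positive'|H) = 0.742, P('positive'|¬H) = 0.022.
Update on result 1 ('negative'): P(H) ← 0.258·0.0560 / (0.258·0.0560 + 0.978·0.9440) = 0.014448/0.93768 = 0.0154.
Update on result 2 ('positive'): P(H) ← 0.742·0.0154 / (0.742·0.0154 + 0.022·0.9846) = 0.011433/0.033094 = 0.3455.

Posterior P(H) ≈ 0.345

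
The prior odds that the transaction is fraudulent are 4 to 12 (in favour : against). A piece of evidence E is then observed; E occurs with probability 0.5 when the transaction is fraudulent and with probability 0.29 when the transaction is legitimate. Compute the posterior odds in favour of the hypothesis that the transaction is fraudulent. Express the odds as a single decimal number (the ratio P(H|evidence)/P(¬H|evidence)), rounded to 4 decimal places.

Posterior odds ≈ 0.5747

Prior odds = 4/12 = 0.33333. In log-odds, ln(0.33333) = -1.0986.
Add log likelihood ratio: ln(1.7241) = 0.54473.
Posterior log-odds = -0.55389, so posterior odds = exp(-0.55389) = 0.57471.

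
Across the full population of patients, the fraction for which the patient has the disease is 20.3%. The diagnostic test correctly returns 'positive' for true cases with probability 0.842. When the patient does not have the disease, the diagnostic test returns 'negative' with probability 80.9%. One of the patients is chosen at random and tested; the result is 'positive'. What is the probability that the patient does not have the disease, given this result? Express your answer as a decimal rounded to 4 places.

P(¬H | E) ≈ 0.4711

Let H be the event that the patient has the disease. P(H) = 0.203, so P(¬H) = 0.797. With E the 'positive' result, P(E|H) = 0.842 and P(E|¬H) = 0.191.
P(E) = 0.842·0.203 + 0.191·0.797 = 0.17093 + 0.15223 = 0.32315.
By Bayes' theorem, P(H|E) = 0.17093 / 0.32315 = 0.5289. Hence P(¬H|E) = 1 − 0.5289 = 0.4711.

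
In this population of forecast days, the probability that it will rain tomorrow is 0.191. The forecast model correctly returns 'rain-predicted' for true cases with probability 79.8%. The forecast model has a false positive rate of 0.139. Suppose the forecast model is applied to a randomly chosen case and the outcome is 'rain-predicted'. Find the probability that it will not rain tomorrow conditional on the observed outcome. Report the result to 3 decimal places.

Let H be the event that it will rain tomorrow. P(H) = 0.191, so P(¬H) = 0.809. With E the 'rain-predicted' result, P(E|H) = 0.798 and P(E|¬H) = 0.139.
P(E) = 0.798·0.191 + 0.139·0.809 = 0.15242 + 0.11245 = 0.26487.
By Bayes' theorem, P(H|E) = 0.15242 / 0.26487 = 0.575. Hence P(¬H|E) = 1 − 0.575 = 0.425.

P(¬H | E) ≈ 0.425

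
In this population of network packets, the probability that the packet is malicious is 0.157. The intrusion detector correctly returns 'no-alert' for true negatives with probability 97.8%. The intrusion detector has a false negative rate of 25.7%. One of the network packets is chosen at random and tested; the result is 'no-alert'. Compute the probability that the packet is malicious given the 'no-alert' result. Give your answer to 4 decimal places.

P(H | E) ≈ 0.0467

Write H for 'the packet is malicious'. Prior odds H:¬H = 0.157/0.843 = 0.18624. For the 'no-alert' outcome, the likelihood ratio is 0.257/0.978 = 0.26278.
Posterior odds = 0.18624 × 0.26278 = 0.048940, so P(H|E) = 0.048940/(1+0.048940) = 0.0467.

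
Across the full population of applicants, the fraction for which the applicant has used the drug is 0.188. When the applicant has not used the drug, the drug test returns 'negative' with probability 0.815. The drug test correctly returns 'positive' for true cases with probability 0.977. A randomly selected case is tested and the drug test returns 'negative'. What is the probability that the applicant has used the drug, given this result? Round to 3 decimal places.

P(H | E) ≈ 0.006

Let H be the event that the applicant has used the drug. P(H) = 0.188, so P(¬H) = 0.812. With E the 'negative' result, P(E|H) = 0.023 and P(E|¬H) = 0.815.
P(E) = 0.023·0.188 + 0.815·0.812 = 0.0043240 + 0.66178 = 0.66610.
By Bayes' theorem, P(H|E) = 0.0043240 / 0.66610 = 0.006.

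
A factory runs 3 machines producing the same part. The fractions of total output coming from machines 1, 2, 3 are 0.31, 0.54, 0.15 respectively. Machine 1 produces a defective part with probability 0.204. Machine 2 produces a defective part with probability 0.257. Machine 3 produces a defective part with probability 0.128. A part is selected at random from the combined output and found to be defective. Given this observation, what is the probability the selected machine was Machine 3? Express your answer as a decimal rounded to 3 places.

Posterior probability ≈ 0.087

P(defective|M1) = 0.204; P(defective|M2) = 0.257; P(defective|M3) = 0.128.
Prior × likelihood for each source: 0.31·0.204=0.06324, 0.54·0.257=0.1388, 0.15·0.128=0.01920. Summing gives P(defective) = 0.22122.
P(Machine 3 | defective) = 0.01920 / 0.22122 = 0.087.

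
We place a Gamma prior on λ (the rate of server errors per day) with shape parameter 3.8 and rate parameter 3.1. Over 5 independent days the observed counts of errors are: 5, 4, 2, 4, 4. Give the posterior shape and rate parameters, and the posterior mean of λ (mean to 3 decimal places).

Posterior: Gamma(shape=22.8, rate=8.1); mean ≈ 2.815

The Poisson likelihood adds the total count to the shape and the number of exposure periods to the rate. Here ∑xᵢ = 19 and n = 5, so shape 3.8→22.8 and rate 3.1→8.1.
Posterior mean = shape/rate = 22.8/8.1 = 2.815.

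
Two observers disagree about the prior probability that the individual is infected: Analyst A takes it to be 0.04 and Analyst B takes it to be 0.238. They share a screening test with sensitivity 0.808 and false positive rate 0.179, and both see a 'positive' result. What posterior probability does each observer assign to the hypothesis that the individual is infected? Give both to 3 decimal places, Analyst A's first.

The likelihood ratio for a 'positive' result is 0.808/0.179 = 4.5140.
Analyst A: prior odds 0.04/0.96 = 0.041667; posterior odds 0.18808; posterior probability 0.158.
Analyst B: prior odds 0.238/0.762 = 0.31234; posterior odds 1.4099; posterior probability 0.585.

Analyst A: 0.158; Analyst B: 0.585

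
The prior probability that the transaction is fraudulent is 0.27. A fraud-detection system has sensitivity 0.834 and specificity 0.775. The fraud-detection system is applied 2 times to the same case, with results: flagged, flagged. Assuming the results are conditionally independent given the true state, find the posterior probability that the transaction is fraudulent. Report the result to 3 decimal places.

Posterior P(H) ≈ 0.836

With H the event that the transaction is fraudulent, the joint likelihood of the observed sequence is P(data|H) = 0.834·0.834 = 0.69556 and P(data|¬H) = 0.225·0.225 = 0.050625.
Bayes: P(H|data) = 0.27·0.69556 / (0.27·0.69556 + 0.73·0.050625) = 0.18780/0.22476 = 0.8356.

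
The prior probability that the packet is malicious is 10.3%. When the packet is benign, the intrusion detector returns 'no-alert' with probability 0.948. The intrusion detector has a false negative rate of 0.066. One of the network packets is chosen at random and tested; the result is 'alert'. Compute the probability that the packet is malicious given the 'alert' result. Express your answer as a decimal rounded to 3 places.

P(H | E) ≈ 0.673

Let H be the event that the packet is malicious. P(H) = 0.103, so P(¬H) = 0.897. With E the 'alert' result, P(E|H) = 0.934 and P(E|¬H) = 0.052.
P(E) = 0.934·0.103 + 0.052·0.897 = 0.096202 + 0.046644 = 0.14285.
By Bayes' theorem, P(H|E) = 0.096202 / 0.14285 = 0.673.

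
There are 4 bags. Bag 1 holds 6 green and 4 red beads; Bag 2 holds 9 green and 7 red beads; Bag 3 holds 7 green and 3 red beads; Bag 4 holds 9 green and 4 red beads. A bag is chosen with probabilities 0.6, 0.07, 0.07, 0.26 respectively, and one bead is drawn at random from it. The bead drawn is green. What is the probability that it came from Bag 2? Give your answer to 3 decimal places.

P(green|Bag 1) = 0.6; P(green|Bag 2) = 0.5625; P(green|Bag 3) = 0.7; P(green|Bag 4) = 0.6923.
Prior × likelihood for each source: 0.6·0.6=0.3600, 0.07·0.5625=0.03938, 0.07·0.7=0.04900, 0.26·0.6923=0.1800. Summing gives P(green) = 0.62838.
P(Bag 2 | green) = 0.03938 / 0.62838 = 0.063.

Posterior probability ≈ 0.063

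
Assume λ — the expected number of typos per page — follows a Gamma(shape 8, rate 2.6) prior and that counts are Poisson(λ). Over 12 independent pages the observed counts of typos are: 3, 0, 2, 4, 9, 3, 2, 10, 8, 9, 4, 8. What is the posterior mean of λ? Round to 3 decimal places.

Posterior mean ≈ 4.795

The Poisson likelihood adds the total count to the shape and the number of exposure periods to the rate. Here ∑xᵢ = 62 and n = 12, so shape 8→70 and rate 2.6→14.6.
E[λ | data] = 70/14.6 = 4.795.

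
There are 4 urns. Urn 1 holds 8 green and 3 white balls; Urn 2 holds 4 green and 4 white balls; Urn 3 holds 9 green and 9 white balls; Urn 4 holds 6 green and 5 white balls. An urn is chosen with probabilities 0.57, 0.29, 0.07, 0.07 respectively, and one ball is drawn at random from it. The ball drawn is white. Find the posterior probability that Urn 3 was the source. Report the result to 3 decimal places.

P(white|Urn 1) = 0.2727; P(white|Urn 2) = 0.5; P(white|Urn 3) = 0.5; P(white|Urn 4) = 0.4545.
Prior × likelihood for each source: 0.57·0.2727=0.1555, 0.29·0.5=0.1450, 0.07·0.5=0.03500, 0.07·0.4545=0.03182. Summing gives P(white) = 0.36727.
P(Urn 3 | white) = 0.03500 / 0.36727 = 0.095.

Posterior probability ≈ 0.095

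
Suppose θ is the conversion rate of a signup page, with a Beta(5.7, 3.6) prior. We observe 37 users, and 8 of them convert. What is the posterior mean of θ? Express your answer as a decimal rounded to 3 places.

Posterior mean ≈ 0.296

Observing 8 successes and 29 failures updates Beta(5.7, 3.6) by adding the success and failure counts to the two shape parameters: α = 5.7+8 = 13.7, β = 3.6+29 = 32.6.
E[θ | data] = 13.7/(13.7+32.6) = 0.296.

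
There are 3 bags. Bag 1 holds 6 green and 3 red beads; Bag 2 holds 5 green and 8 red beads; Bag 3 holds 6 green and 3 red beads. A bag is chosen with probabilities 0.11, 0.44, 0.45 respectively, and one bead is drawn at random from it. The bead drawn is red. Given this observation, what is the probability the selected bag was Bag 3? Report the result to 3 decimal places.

Posterior probability ≈ 0.328

P(red|Bag 1) = 0.3333; P(red|Bag 2) = 0.6154; P(red|Bag 3) = 0.3333.
Prior × likelihood for each source: 0.11·0.3333=0.03667, 0.44·0.6154=0.2708, 0.45·0.3333=0.1500. Summing gives P(red) = 0.45744.
P(Bag 3 | red) = 0.1500 / 0.45744 = 0.328.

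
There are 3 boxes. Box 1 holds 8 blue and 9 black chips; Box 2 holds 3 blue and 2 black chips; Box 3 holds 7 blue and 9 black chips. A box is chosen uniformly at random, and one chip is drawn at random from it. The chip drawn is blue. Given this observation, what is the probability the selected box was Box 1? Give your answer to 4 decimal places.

Posterior probability ≈ 0.3120

Tabulate prior·likelihood by source: [1] prior 0.333333, lik 0.4706, product 0.1569; [2] prior 0.333333, lik 0.6, product 0.2000; [3] prior 0.333333, lik 0.4375, product 0.1458.
Normalizing constant = 0.50270; the posterior for Box 1 is its product over the sum, 0.1569/0.50270 = 0.3120.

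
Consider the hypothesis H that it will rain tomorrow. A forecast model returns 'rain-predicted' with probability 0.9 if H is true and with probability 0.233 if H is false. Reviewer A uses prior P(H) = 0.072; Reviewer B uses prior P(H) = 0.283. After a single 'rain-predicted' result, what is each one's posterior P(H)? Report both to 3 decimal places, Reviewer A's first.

P('+'|H) = 0.9, P('+'|¬H) = 0.233.
Reviewer A: numerator 0.9·0.072 = 0.064800; evidence = 0.064800+0.233·0.928 = 0.28102; posterior = 0.231.
Reviewer B: numerator 0.9·0.283 = 0.25470; evidence = 0.25470+0.233·0.717 = 0.42176; posterior = 0.604.

Reviewer A: 0.231; Reviewer B: 0.604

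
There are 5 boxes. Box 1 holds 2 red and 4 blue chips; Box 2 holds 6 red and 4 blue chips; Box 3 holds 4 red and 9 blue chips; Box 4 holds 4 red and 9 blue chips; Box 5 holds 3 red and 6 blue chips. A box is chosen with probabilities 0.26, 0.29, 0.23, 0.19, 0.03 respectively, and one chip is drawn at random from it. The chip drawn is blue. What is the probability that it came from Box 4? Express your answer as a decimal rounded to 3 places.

Posterior probability ≈ 0.219

P(blue|Box 1) = 0.6667; P(blue|Box 2) = 0.4; P(blue|Box 3) = 0.6923; P(blue|Box 4) = 0.6923; P(blue|Box 5) = 0.6667.
Prior × likelihood for each source: 0.26·0.6667=0.1733, 0.29·0.4=0.1160, 0.23·0.6923=0.1592, 0.19·0.6923=0.1315, 0.03·0.6667=0.02000. Summing gives P(blue) = 0.60010.
P(Box 4 | blue) = 0.1315 / 0.60010 = 0.219.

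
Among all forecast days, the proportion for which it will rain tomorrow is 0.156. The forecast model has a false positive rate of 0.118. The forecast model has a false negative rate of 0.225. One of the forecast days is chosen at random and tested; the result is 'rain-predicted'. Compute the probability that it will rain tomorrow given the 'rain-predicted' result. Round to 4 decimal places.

Let H be the event that it will rain tomorrow. P(H) = 0.156, so P(¬H) = 0.844. With E the 'rain-predicted' result, P(E|H) = 0.775 and P(E|¬H) = 0.118.
P(E) = 0.775·0.156 + 0.118·0.844 = 0.12090 + 0.099592 = 0.22049.
By Bayes' theorem, P(H|E) = 0.12090 / 0.22049 = 0.5483.

P(H | E) ≈ 0.5483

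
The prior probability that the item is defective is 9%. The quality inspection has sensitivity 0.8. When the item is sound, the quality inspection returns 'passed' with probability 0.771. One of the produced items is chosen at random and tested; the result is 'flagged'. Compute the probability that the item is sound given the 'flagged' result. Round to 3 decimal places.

P(¬H | E) ≈ 0.743

Let H be the event that the item is defective. P(H) = 0.09, so P(¬H) = 0.91. With E the 'flagged' result, P(E|H) = 0.8 and P(E|¬H) = 0.229.
P(E) = 0.8·0.09 + 0.229·0.91 = 0.072000 + 0.20839 = 0.28039.
By Bayes' theorem, P(H|E) = 0.072000 / 0.28039 = 0.257. Hence P(¬H|E) = 1 − 0.257 = 0.743.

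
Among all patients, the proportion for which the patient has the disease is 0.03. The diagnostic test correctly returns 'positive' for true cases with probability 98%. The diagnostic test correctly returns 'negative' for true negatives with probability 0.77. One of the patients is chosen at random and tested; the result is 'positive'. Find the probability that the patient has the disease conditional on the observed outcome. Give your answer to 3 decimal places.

Let H be the event that the patient has the disease. P(H) = 0.03, so P(¬H) = 0.97. With E the 'positive' result, P(E|H) = 0.98 and P(E|¬H) = 0.23.
P(E) = 0.98·0.03 + 0.23·0.97 = 0.029400 + 0.22310 = 0.25250.
By Bayes' theorem, P(H|E) = 0.029400 / 0.25250 = 0.116.

P(H | E) ≈ 0.116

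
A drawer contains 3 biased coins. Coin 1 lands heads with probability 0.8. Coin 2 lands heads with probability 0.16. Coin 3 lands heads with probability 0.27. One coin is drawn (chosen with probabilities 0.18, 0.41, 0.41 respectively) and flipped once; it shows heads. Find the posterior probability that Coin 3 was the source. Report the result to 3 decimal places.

Tabulate prior·likelihood by source: [1] prior 0.18, lik 0.8, product 0.1440; [2] prior 0.41, lik 0.16, product 0.06560; [3] prior 0.41, lik 0.27, product 0.1107.
Normalizing constant = 0.32030; the posterior for Coin 3 is its product over the sum, 0.1107/0.32030 = 0.346.

Posterior probability ≈ 0.346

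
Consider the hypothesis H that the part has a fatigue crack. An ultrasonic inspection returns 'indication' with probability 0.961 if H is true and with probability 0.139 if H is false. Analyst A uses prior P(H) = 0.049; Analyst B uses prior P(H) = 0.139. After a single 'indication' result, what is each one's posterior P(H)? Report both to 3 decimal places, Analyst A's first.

The likelihood ratio for an 'indication' result is 0.961/0.139 = 6.9137.
Analyst A: prior odds 0.049/0.951 = 0.051525; posterior odds 0.35622; posterior probability 0.263.
Analyst B: prior odds 0.139/0.861 = 0.16144; posterior odds 1.1161; posterior probability 0.527.

Analyst A: 0.263; Analyst B: 0.527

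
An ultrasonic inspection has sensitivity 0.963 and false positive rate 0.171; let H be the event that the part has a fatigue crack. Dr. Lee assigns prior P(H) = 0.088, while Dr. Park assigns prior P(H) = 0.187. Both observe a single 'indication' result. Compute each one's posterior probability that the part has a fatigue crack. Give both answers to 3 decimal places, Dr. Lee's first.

Dr. Lee: 0.352; Dr. Park: 0.564

The likelihood ratio for an 'indication' result is 0.963/0.171 = 5.6316.
Dr. Lee: prior odds 0.088/0.912 = 0.096491; posterior odds 0.54340; posterior probability 0.352.
Dr. Park: prior odds 0.187/0.813 = 0.23001; posterior odds 1.2953; posterior probability 0.564.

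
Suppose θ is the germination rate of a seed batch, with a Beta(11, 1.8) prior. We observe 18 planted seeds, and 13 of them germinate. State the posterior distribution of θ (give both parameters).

Observing 13 successes and 5 failures updates Beta(11, 1.8) by adding the success and failure counts to the two shape parameters: α = 11+13 = 24, β = 1.8+5 = 6.8.

Posterior: Beta(24, 6.8)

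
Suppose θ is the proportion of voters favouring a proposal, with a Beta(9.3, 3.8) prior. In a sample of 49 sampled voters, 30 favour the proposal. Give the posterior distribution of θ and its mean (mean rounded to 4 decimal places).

The binomial likelihood is conjugate to the Beta prior: with 30 successes and 19 failures, the posterior is Beta(9.3+30, 3.8+19) = Beta(39.3, 22.8).
E[θ | data] = 39.3/(39.3+22.8) = 0.6329.

Posterior: Beta(39.3, 22.8); mean ≈ 0.6329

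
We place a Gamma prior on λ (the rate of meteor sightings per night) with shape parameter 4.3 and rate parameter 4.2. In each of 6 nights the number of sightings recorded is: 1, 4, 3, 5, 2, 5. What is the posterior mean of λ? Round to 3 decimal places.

Posterior mean ≈ 2.382

Total count ∑xᵢ = 20 over n = 6 nights.
Gamma is conjugate to the Poisson likelihood: posterior is Gamma(shape = 4.3+20 = 24.3, rate = 4.2+6 = 10.2).
Posterior mean = shape/rate = 24.3/10.2 = 2.382.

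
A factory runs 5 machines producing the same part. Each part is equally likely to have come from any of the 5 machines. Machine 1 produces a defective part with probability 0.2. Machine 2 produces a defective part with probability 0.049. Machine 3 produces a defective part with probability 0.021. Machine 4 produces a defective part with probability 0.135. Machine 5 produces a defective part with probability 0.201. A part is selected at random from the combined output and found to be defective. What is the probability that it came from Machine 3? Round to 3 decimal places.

Posterior probability ≈ 0.035

P(defective|M1) = 0.2; P(defective|M2) = 0.049; P(defective|M3) = 0.021; P(defective|M4) = 0.135; P(defective|M5) = 0.201.
Prior × likelihood for each source: 0.2·0.2=0.04000, 0.2·0.049=0.009800, 0.2·0.021=0.004200, 0.2·0.135=0.02700, 0.2·0.201=0.04020. Summing gives P(defective) = 0.12120.
P(Machine 3 | defective) = 0.004200 / 0.12120 = 0.035.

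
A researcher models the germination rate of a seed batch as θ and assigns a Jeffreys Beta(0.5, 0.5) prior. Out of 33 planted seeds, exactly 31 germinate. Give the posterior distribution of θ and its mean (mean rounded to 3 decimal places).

The binomial likelihood is conjugate to the Beta prior: with 31 successes and 2 failures, the posterior is Beta(0.5+31, 0.5+2) = Beta(31.5, 2.5).
E[θ | data] = 31.5/(31.5+2.5) = 0.926.

Posterior: Beta(31.5, 2.5); mean ≈ 0.926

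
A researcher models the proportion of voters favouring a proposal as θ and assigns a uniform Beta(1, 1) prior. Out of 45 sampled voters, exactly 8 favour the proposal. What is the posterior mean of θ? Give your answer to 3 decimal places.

The binomial likelihood is conjugate to the Beta prior: with 8 successes and 37 failures, the posterior is Beta(1+8, 1+37) = Beta(9, 38).
E[θ | data] = 9/(9+38) = 0.191.

Posterior mean ≈ 0.191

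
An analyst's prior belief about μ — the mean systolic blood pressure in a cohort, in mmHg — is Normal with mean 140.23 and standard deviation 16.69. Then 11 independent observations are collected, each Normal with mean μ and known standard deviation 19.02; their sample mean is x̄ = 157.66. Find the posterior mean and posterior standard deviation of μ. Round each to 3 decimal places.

Prior precision 1/τ₀² = 1/16.69² = 0.00358994; data precision n/σ² = 11/19.02² = 0.0304069.
Posterior precision = 0.00358994 + 0.0304069 = 0.0339968, giving posterior SD = 1/√0.0339968 = 5.424.
Posterior mean = (0.00358994·140.23 + 0.0304069·157.66) / 0.0339968 = 155.819.

Posterior mean ≈ 155.819; posterior SD ≈ 5.424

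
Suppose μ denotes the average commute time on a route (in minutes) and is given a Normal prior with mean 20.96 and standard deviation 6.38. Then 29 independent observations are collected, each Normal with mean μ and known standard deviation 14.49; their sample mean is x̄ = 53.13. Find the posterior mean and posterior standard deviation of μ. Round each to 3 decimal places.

Posterior mean ≈ 48.272; posterior SD ≈ 2.479

With known σ, the Normal prior is conjugate. Weight on the data is w = (n/σ²)/(n/σ² + 1/τ₀²) = 0.138121/(0.138121+0.0245674) = 0.84899.
Posterior mean = w·x̄ + (1−w)·μ₀ = 0.84899·53.13 + 0.15101·20.96 = 48.272. Posterior variance = 1/(0.138121+0.0245674) = 6.14670, so SD = 2.479.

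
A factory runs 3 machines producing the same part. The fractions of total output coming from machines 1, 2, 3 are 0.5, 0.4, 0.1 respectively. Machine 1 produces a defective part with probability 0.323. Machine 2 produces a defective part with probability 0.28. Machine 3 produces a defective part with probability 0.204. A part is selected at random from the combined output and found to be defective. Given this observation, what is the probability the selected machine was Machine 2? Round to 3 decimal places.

Posterior probability ≈ 0.381

Tabulate prior·likelihood by source: [1] prior 0.5, lik 0.323, product 0.1615; [2] prior 0.4, lik 0.28, product 0.1120; [3] prior 0.1, lik 0.204, product 0.02040.
Normalizing constant = 0.29390; the posterior for Machine 2 is its product over the sum, 0.1120/0.29390 = 0.381.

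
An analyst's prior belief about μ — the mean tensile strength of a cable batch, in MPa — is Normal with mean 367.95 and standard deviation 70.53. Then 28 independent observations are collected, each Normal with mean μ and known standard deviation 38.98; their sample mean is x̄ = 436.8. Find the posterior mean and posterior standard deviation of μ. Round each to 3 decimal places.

Posterior mean ≈ 436.057; posterior SD ≈ 7.327

Prior precision 1/τ₀² = 1/70.53² = 0.00020103; data precision n/σ² = 28/38.98² = 0.0184278.
Posterior precision = 0.00020103 + 0.0184278 = 0.0186289, giving posterior SD = 1/√0.0186289 = 7.327.
Posterior mean = (0.00020103·367.95 + 0.0184278·436.8) / 0.0186289 = 436.057.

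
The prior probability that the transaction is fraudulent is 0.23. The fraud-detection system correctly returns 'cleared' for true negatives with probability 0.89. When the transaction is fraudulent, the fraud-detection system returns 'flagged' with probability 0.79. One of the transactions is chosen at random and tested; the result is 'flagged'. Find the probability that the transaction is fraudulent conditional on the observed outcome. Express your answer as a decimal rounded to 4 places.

P(H | E) ≈ 0.6821

Write H for 'the transaction is fraudulent'. Prior odds H:¬H = 0.23/0.77 = 0.29870. For the 'flagged' outcome, the likelihood ratio is 0.79/0.11 = 7.1818.
Posterior odds = 0.29870 × 7.1818 = 2.1452, so P(H|E) = 2.1452/(1+2.1452) = 0.6821.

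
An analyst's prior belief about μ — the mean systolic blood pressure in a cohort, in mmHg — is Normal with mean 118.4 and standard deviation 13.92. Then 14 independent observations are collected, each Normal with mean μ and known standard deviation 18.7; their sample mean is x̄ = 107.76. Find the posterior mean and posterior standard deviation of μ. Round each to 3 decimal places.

Posterior mean ≈ 108.975; posterior SD ≈ 4.704

With known σ, the Normal prior is conjugate. Weight on the data is w = (n/σ²)/(n/σ² + 1/τ₀²) = 0.0400355/(0.0400355+0.00516085) = 0.88581.
Posterior mean = w·x̄ + (1−w)·μ₀ = 0.88581·107.76 + 0.11419·118.4 = 108.975. Posterior variance = 1/(0.0400355+0.00516085) = 22.1257, so SD = 4.704.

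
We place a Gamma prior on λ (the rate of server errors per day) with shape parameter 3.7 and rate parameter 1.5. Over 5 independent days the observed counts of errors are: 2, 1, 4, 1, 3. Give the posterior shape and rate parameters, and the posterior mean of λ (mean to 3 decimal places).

Posterior: Gamma(shape=14.7, rate=6.5); mean ≈ 2.262

The Poisson likelihood adds the total count to the shape and the number of exposure periods to the rate. Here ∑xᵢ = 11 and n = 5, so shape 3.7→14.7 and rate 1.5→6.5.
E[λ | data] = 14.7/6.5 = 2.262.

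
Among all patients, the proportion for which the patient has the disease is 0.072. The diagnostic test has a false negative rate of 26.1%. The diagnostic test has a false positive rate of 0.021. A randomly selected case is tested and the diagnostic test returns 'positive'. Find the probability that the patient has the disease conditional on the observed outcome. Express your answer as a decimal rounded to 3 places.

Let H be the event that the patient has the disease. P(H) = 0.072, so P(¬H) = 0.928. With E the 'positive' result, P(E|H) = 0.739 and P(E|¬H) = 0.021.
P(E) = 0.739·0.072 + 0.021·0.928 = 0.053208 + 0.019488 = 0.072696.
By Bayes' theorem, P(H|E) = 0.053208 / 0.072696 = 0.732.

P(H | E) ≈ 0.732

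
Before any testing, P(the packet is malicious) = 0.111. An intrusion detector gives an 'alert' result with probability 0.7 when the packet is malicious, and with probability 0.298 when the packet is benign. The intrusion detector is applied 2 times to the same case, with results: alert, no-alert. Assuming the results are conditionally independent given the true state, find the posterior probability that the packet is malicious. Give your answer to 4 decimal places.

Let H be the event that the packet is malicious; start with P(H) = 0.111. P('alert'|H) = 0.7, P('alert'|¬H) = 0.298.
Update on result 1 ('alert'): P(H) ← 0.7·0.1110 / (0.7·0.1110 + 0.298·0.8890) = 0.077700/0.34262 = 0.2268.
Update on result 2 ('no-alert'): P(H) ← 0.3·0.2268 / (0.3·0.2268 + 0.702·0.7732) = 0.068034/0.61083 = 0.1114.

Posterior P(H) ≈ 0.1114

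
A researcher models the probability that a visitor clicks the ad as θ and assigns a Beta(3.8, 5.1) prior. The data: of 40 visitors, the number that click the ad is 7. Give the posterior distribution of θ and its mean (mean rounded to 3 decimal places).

Posterior: Beta(10.8, 38.1); mean ≈ 0.221

Observing 7 successes and 33 failures updates Beta(3.8, 5.1) by adding the success and failure counts to the two shape parameters: α = 3.8+7 = 10.8, β = 5.1+33 = 38.1.
Posterior mean = α/(α+β) = 10.8/48.9 = 0.221.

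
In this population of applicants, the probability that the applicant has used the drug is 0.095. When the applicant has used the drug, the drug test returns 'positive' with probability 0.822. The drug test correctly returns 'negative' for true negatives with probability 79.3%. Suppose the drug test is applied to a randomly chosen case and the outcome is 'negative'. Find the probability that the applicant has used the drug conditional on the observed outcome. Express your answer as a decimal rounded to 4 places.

P(H | E) ≈ 0.0230

Write H for 'the applicant has used the drug'. Prior odds H:¬H = 0.095/0.905 = 0.10497. For the 'negative' outcome, the likelihood ratio is 0.178/0.793 = 0.22446.
Posterior odds = 0.10497 × 0.22446 = 0.023563, so P(H|E) = 0.023563/(1+0.023563) = 0.0230.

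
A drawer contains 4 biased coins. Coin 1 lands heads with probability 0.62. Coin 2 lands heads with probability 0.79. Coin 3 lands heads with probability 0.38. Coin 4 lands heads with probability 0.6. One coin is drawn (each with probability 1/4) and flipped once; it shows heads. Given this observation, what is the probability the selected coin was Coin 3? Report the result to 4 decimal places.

P(heads|C1) = 0.62; P(heads|C2) = 0.79; P(heads|C3) = 0.38; P(heads|C4) = 0.6.
Prior × likelihood for each source: 0.25·0.62=0.1550, 0.25·0.79=0.1975, 0.25·0.38=0.09500, 0.25·0.6=0.1500. Summing gives P(heads) = 0.59750.
P(Coin 3 | heads) = 0.09500 / 0.59750 = 0.1590.

Posterior probability ≈ 0.1590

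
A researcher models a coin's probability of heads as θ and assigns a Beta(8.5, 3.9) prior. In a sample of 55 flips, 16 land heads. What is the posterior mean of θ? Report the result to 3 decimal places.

Observing 16 successes and 39 failures updates Beta(8.5, 3.9) by adding the success and failure counts to the two shape parameters: α = 8.5+16 = 24.5, β = 3.9+39 = 42.9.
Posterior mean = α/(α+β) = 24.5/67.4 = 0.364.

Posterior mean ≈ 0.364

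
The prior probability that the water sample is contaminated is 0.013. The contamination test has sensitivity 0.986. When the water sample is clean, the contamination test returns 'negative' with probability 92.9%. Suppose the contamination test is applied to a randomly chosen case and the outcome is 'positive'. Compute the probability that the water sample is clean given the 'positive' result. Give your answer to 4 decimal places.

P(¬H | E) ≈ 0.8454

Write H for 'the water sample is contaminated'. Prior odds H:¬H = 0.013/0.987 = 0.013171. For the 'positive' outcome, the likelihood ratio is 0.986/0.071 = 13.887.
Posterior odds = 0.013171 × 13.887 = 0.18291, so P(H|E) = 0.18291/(1+0.18291) = 0.1546. Then P(¬H|E) = 1 − 0.1546 = 0.8454.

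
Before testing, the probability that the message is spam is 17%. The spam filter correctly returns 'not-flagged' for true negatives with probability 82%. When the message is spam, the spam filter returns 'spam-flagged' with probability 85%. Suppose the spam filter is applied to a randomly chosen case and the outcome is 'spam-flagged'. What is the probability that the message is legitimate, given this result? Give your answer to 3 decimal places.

Let H be the event that the message is spam. P(H) = 0.17, so P(¬H) = 0.83. With E the 'spam-flagged' result, P(E|H) = 0.85 and P(E|¬H) = 0.18.
P(E) = 0.85·0.17 + 0.18·0.83 = 0.14450 + 0.14940 = 0.29390.
By Bayes' theorem, P(H|E) = 0.14450 / 0.29390 = 0.492. Hence P(¬H|E) = 1 − 0.492 = 0.508.

P(¬H | E) ≈ 0.508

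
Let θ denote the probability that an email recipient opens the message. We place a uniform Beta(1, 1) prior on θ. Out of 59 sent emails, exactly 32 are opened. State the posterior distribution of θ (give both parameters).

Posterior: Beta(33, 28)

Observing 32 successes and 27 failures updates Beta(1, 1) by adding the success and failure counts to the two shape parameters: α = 1+32 = 33, β = 1+27 = 28.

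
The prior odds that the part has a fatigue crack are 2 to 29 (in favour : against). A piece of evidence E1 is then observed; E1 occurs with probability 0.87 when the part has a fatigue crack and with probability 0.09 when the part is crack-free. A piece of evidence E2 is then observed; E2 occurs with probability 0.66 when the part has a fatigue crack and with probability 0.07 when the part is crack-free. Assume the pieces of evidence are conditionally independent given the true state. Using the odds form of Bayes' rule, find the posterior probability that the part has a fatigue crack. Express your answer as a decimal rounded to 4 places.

Posterior probability ≈ 0.8627

Prior odds = 2/29 = 0.068966.
Likelihood ratio for E1 = 0.87/0.09 = 9.6667.
Likelihood ratio for E2 = 0.66/0.07 = 9.4286.
Posterior odds = prior odds × LR₁ × LR₂ = 6.2857.
Posterior probability = odds/(1+odds) = 6.2857/7.2857 = 0.8627.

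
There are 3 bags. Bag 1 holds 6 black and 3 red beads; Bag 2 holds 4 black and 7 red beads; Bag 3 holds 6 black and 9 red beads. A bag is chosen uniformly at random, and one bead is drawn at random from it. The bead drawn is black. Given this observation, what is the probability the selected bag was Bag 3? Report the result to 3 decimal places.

P(black|Bag 1) = 0.6667; P(black|Bag 2) = 0.3636; P(black|Bag 3) = 0.4.
Prior × likelihood for each source: 0.333333·0.6667=0.2222, 0.333333·0.3636=0.1212, 0.333333·0.4=0.1333. Summing gives P(black) = 0.47677.
P(Bag 3 | black) = 0.1333 / 0.47677 = 0.280.

Posterior probability ≈ 0.280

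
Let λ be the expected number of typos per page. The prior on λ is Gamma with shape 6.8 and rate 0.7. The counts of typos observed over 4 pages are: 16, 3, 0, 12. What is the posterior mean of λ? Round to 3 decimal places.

Posterior mean ≈ 8.043

The Poisson likelihood adds the total count to the shape and the number of exposure periods to the rate. Here ∑xᵢ = 31 and n = 4, so shape 6.8→37.8 and rate 0.7→4.7.
E[λ | data] = 37.8/4.7 = 8.043.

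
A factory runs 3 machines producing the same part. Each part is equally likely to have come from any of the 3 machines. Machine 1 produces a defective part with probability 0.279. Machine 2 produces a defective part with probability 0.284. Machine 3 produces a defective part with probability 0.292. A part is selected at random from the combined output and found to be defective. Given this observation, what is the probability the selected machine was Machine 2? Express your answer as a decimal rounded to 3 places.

Posterior probability ≈ 0.332

Tabulate prior·likelihood by source: [1] prior 0.333333, lik 0.279, product 0.09300; [2] prior 0.333333, lik 0.284, product 0.09467; [3] prior 0.333333, lik 0.292, product 0.09733.
Normalizing constant = 0.28500; the posterior for Machine 2 is its product over the sum, 0.09467/0.28500 = 0.332.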